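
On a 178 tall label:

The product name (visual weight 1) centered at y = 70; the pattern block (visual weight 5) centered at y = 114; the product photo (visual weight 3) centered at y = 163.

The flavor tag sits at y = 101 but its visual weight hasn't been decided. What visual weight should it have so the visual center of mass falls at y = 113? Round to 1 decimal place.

w ≈ 9.3

Known weights sum to 1 + 5 + 3 = 9; their moment is 1·70 + 5·114 + 3·163 = 1129.
Balance at y = 113 requires (1129 + w·101) / (9 + w) = 113.
Solving: w = (113·9 − 1129) / (101 − 113) = -112 / -12 ≈ 9.33.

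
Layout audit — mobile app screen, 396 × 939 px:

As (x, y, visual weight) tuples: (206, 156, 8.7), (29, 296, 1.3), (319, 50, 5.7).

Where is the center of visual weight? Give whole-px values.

(232, 129)

Weights sum to 8.7 + 1.3 + 5.7 = 15.7.
x-moment: 8.7·206 + 1.3·29 + 5.7·319 = 3648.2; centroid 3648.2/15.7 ≈ 232.37.
y-moment: 8.7·156 + 1.3·296 + 5.7·50 = 2027.0; centroid 2027.0/15.7 ≈ 129.11.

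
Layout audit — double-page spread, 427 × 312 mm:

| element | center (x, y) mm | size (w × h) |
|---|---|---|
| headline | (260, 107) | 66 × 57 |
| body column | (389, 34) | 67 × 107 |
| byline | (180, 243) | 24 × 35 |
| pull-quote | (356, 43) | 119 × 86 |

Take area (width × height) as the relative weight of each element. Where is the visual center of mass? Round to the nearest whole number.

(344, 59)

Taking area as weight: headline 66·57 = 3762, body column 67·107 = 7169, byline 24·35 = 840, pull-quote 119·86 = 10234. Sum 22005.
Σw·x = 3762·260 + 7169·389 + 840·180 + 10234·356 = 7561365, so x̄ = 7561365/22005 ≈ 343.62.
Σw·y = 3762·107 + 7169·34 + 840·243 + 10234·43 = 1290462, so ȳ = 1290462/22005 ≈ 58.64.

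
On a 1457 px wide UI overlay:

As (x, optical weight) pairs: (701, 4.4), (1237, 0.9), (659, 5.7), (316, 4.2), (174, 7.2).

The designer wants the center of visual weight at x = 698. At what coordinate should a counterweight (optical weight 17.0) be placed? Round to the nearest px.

x ≈ 998

With the counterweight, Σw becomes 4.4 + 0.9 + 5.7 + 4.2 + 7.2 + 17.0 = 39.4.
Along x: (10534.0 + 17.0·x) / 39.4 = 698 (existing moment 4.4·701 + 0.9·1237 + 5.7·659 + 4.2·316 + 7.2·174 = 10534.0) ⇒ x = (27501.2 − 10534.0) / 17.0 ≈ 998.07.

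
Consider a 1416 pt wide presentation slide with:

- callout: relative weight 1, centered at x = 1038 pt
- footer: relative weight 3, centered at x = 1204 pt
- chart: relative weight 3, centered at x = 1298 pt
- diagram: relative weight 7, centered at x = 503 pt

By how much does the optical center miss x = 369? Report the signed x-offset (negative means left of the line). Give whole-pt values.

Σw = 1 + 3 + 3 + 7 = 14.
x: (1·1038 + 3·1204 + 3·1298 + 7·503) / 14 = 12065 / 14 ≈ 861.79
Difference: 861.79 − 369 ≈ 492.79.

≈ 493 pt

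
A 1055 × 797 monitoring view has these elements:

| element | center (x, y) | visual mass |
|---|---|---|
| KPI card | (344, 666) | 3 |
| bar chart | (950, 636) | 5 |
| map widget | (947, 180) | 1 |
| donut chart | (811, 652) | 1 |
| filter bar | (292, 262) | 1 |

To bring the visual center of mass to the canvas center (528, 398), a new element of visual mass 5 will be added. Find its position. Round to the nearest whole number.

New total weight: (3 + 5 + 1 + 1 + 1) + 5 = 16.
Along x: (7832 + 5·x) / 16 = 528 (existing moment 3·344 + 5·950 + 1·947 + 1·811 + 1·292 = 7832) ⇒ x = (8448 − 7832) / 5 ≈ 123.20.
Along y: (6272 + 5·y) / 16 = 398 (existing moment 3·666 + 5·636 + 1·180 + 1·652 + 1·262 = 6272) ⇒ y = (6368 − 6272) / 5 ≈ 19.20.

(123, 19)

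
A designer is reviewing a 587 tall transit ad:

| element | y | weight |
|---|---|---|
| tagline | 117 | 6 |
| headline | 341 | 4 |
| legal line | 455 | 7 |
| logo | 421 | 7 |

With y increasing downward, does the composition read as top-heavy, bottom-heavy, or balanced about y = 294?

Weights sum to 6 + 4 + 7 + 7 = 24.
Σw·y = 6·117 + 4·341 + 7·455 + 7·421 = 8198, so ȳ = 8198/24 ≈ 341.58.
341.6 vs midline 294 → bottom-heavy.

bottom-heavy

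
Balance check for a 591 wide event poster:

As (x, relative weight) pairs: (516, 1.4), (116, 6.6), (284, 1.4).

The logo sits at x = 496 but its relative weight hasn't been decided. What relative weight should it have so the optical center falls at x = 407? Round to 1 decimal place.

w ≈ 21.8

Fixed elements: Σw = 1.4 + 6.6 + 1.4 = 9.4, Σw·x = 1.4·516 + 6.6·116 + 1.4·284 = 1885.6.
Set Σw·x/Σw = 407: (1885.6 + 496w) = 407·(9.4 + w).
Rearranging, w·(496 − 407) = 407·9.4 − 1885.6 = 1940.2, so w ≈ 1940.2/89 = 21.80.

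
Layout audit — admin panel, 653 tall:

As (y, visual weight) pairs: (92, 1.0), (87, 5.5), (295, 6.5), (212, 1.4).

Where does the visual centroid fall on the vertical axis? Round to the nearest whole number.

y ≈ 193

Total weight = 1.0 + 5.5 + 6.5 + 1.4 = 14.4.
Σw·y = 1.0·92 + 5.5·87 + 6.5·295 + 1.4·212 = 2784.8, so ȳ = 2784.8/14.4 ≈ 193.39.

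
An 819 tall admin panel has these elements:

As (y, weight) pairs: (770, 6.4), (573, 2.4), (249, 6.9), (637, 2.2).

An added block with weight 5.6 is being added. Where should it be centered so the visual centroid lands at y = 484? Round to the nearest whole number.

New total weight: (6.4 + 2.4 + 6.9 + 2.2) + 5.6 = 23.5.
y: target moment 23.5×484 = 11374.0; current 6.4·770 + 2.4·573 + 6.9·249 + 2.2·637 = 9422.7; the added block supplies 1951.3, so y = 1951.3/5.6 ≈ 348.45.

y ≈ 348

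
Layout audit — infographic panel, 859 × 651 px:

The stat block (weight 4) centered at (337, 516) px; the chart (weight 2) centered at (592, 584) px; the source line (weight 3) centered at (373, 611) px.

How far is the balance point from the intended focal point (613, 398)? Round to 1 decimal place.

≈ 264.8 px

Σw = 4 + 2 + 3 = 9.
Σw·x = 4·337 + 2·592 + 3·373 = 3651, so x̄ = 3651/9 ≈ 405.67.
Σw·y = 4·516 + 2·584 + 3·611 = 5065, so ȳ = 5065/9 ≈ 562.78.
Relative to (613, 398): Δ = (-207.33, 164.78); |Δ| = √(-207.33² + 164.78²) ≈ 264.84.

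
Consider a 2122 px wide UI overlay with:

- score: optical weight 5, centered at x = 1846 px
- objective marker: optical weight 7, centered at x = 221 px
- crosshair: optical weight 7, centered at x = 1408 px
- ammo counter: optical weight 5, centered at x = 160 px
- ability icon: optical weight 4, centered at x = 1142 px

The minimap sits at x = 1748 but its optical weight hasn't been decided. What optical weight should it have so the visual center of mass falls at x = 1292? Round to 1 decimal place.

Fixed elements: Σw = 5 + 7 + 7 + 5 + 4 = 28, Σw·x = 5·1846 + 7·221 + 7·1408 + 5·160 + 4·1142 = 26001.
For the centroid to hit 1292: (26001 + w·1748) / (28 + w) = 1292.
So w = (1292·28 − 26001)/(1748 − 1292) = 10175/456 ≈ 22.31.

w ≈ 22.3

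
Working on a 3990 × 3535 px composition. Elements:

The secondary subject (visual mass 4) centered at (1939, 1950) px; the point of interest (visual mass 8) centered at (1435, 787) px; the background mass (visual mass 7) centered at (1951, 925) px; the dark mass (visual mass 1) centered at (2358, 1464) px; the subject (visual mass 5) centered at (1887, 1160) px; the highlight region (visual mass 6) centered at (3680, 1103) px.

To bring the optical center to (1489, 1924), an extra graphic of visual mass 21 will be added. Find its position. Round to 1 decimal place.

After adding the extra graphic, total weight = 4 + 8 + 7 + 1 + 5 + 6 + 21 = 52.
Along x: (66766 + 21·x) / 52 = 1489 (existing moment 4·1939 + 8·1435 + 7·1951 + 1·2358 + 5·1887 + 6·3680 = 66766) ⇒ x = (77428 − 66766) / 21 ≈ 507.71.
Along y: (34453 + 21·y) / 52 = 1924 (existing moment 4·1950 + 8·787 + 7·925 + 1·1464 + 5·1160 + 6·1103 = 34453) ⇒ y = (100048 − 34453) / 21 ≈ 3123.57.

(507.7, 3123.6)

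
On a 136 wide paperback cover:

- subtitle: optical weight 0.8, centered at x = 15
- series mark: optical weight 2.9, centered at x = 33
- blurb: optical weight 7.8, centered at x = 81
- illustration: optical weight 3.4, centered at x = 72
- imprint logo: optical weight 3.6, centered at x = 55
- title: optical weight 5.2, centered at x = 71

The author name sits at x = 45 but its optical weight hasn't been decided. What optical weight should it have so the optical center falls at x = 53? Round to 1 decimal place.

w ≈ 36.9

Known weights sum to 0.8 + 2.9 + 7.8 + 3.4 + 3.6 + 5.2 = 23.7; their moment is 0.8·15 + 2.9·33 + 7.8·81 + 3.4·72 + 3.6·55 + 5.2·71 = 1551.5.
Balance at x = 53 requires (1551.5 + w·45) / (23.7 + w) = 53.
So w = (53·23.7 − 1551.5)/(45 − 53) = -295.4/-8 ≈ 36.93.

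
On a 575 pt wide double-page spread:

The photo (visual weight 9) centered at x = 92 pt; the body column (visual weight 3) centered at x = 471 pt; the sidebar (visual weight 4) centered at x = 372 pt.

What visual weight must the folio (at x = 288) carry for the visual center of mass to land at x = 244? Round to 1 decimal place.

Known weights sum to 9 + 3 + 4 = 16; their moment is 9·92 + 3·471 + 4·372 = 3729.
Balance at x = 244 requires (3729 + w·288) / (16 + w) = 244.
So w = (244·16 − 3729)/(288 − 244) = 175/44 ≈ 3.98.

w ≈ 4.0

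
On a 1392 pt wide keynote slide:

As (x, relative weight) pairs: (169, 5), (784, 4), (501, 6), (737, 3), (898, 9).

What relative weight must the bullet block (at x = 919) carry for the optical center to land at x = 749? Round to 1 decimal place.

w ≈ 17.3

Known weights sum to 5 + 4 + 6 + 3 + 9 = 27; their moment is 5·169 + 4·784 + 6·501 + 3·737 + 9·898 = 17280.
Set Σw·x/Σw = 749: (17280 + 919w) = 749·(27 + w).
So w = (749·27 − 17280)/(919 − 749) = 2943/170 ≈ 17.31.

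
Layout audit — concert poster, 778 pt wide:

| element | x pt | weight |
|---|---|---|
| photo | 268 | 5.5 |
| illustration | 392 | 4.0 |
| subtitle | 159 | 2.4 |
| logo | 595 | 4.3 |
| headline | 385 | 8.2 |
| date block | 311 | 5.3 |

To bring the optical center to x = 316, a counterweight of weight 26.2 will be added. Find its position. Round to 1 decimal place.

x ≈ 262.5

After adding the counterweight, total weight = 5.5 + 4.0 + 2.4 + 4.3 + 8.2 + 5.3 + 26.2 = 55.9.
x: target moment 55.9×316 = 17664.4; current 5.5·268 + 4.0·392 + 2.4·159 + 4.3·595 + 8.2·385 + 5.3·311 = 10787.4; the counterweight supplies 6877.0, so x = 6877.0/26.2 ≈ 262.48.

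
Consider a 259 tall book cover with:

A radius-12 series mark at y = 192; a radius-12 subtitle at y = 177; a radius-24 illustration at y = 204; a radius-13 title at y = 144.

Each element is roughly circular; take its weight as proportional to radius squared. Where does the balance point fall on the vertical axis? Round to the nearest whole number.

Weights ∝ r²: series mark 12² = 144, subtitle 12² = 144, illustration 24² = 576, title 13² = 169; Σw = 1033.
y-moment: 144·192 + 144·177 + 576·204 + 169·144 = 194976; centroid 194976/1033 ≈ 188.75.

y ≈ 189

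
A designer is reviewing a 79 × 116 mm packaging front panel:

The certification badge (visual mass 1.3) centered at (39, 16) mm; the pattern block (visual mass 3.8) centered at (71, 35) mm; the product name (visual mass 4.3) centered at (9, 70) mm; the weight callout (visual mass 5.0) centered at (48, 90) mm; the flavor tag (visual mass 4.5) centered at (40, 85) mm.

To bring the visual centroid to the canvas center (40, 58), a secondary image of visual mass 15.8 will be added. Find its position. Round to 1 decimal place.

(38.5, 45.9)

New total weight: (1.3 + 3.8 + 4.3 + 5.0 + 4.5) + 15.8 = 34.7.
x: need Σw·x = 34.7·40 = 1388.0. Existing = 1.3·39 + 3.8·71 + 4.3·9 + 5.0·48 + 4.5·40 = 779.2. Remainder 608.8 / 15.8 ≈ 38.53.
y: need Σw·y = 34.7·58 = 2012.6. Existing = 1.3·16 + 3.8·35 + 4.3·70 + 5.0·90 + 4.5·85 = 1287.3. Remainder 725.3 / 15.8 ≈ 45.91.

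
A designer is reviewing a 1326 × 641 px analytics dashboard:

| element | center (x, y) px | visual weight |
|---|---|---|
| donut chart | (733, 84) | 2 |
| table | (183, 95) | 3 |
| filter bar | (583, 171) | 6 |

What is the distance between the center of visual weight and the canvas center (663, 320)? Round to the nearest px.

≈ 246 px

Total weight = 2 + 3 + 6 = 11.
x-moment: 2·733 + 3·183 + 6·583 = 5513; centroid 5513/11 ≈ 501.18.
y-moment: 2·84 + 3·95 + 6·171 = 1479; centroid 1479/11 ≈ 134.45.
From (663, 320): dx = -161.82, dy = -185.55, so the distance is √(dx²+dy²) ≈ 246.20.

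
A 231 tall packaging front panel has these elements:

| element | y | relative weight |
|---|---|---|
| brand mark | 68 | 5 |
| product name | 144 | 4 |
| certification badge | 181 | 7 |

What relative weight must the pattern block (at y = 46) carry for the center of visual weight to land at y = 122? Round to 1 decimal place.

Known weights sum to 5 + 4 + 7 = 16; their moment is 5·68 + 4·144 + 7·181 = 2183.
Set Σw·y/Σw = 122: (2183 + 46w) = 122·(16 + w).
So w = (122·16 − 2183)/(46 − 122) = -231/-76 ≈ 3.04.

w ≈ 3.0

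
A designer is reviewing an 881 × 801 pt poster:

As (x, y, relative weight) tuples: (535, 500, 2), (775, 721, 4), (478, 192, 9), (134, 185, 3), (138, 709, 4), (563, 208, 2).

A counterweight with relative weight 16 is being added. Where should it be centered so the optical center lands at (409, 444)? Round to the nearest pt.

(363, 521)

After adding the counterweight, total weight = 2 + 4 + 9 + 3 + 4 + 2 + 16 = 40.
Along x: (10552 + 16·x) / 40 = 409 (existing moment 2·535 + 4·775 + 9·478 + 3·134 + 4·138 + 2·563 = 10552) ⇒ x = (16360 − 10552) / 16 ≈ 363.00.
Along y: (9419 + 16·y) / 40 = 444 (existing moment 2·500 + 4·721 + 9·192 + 3·185 + 4·709 + 2·208 = 9419) ⇒ y = (17760 − 9419) / 16 ≈ 521.31.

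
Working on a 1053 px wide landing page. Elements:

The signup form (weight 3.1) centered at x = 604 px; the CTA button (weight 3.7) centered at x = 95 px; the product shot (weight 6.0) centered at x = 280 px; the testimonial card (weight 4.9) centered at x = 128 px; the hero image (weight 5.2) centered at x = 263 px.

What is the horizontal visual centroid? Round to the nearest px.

Weights sum to 3.1 + 3.7 + 6.0 + 4.9 + 5.2 = 22.9.
Σw·x = 3.1·604 + 3.7·95 + 6.0·280 + 4.9·128 + 5.2·263 = 5898.7, so x̄ = 5898.7/22.9 ≈ 257.59.

x ≈ 258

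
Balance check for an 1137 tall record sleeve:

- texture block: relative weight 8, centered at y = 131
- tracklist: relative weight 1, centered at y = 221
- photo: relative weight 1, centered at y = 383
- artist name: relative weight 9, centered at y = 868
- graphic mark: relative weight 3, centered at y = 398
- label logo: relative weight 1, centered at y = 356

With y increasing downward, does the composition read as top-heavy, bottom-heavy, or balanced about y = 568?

top-heavy

Σw = 8 + 1 + 1 + 9 + 3 + 1 = 23.
y: moment 11014 / weight 23 ≈ 478.87
Since 478.9 is above (smaller y than) 568, the composition reads top-heavy.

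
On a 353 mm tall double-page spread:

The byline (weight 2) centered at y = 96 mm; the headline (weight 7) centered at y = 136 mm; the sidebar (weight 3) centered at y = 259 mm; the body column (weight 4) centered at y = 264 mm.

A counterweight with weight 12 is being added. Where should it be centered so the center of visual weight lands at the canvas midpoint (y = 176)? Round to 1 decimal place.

y ≈ 162.6

After adding the counterweight, total weight = 2 + 7 + 3 + 4 + 12 = 28.
y: target moment 28×176 = 4928; current 2·96 + 7·136 + 3·259 + 4·264 = 2977; the counterweight supplies 1951, so y = 1951/12 ≈ 162.58.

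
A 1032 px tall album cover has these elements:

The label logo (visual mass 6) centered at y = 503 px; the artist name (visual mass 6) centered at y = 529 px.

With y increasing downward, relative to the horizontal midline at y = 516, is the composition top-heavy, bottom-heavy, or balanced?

balanced

Σw = 6 + 6 = 12.
y-moment: 6·503 + 6·529 = 6192; centroid 6192/12 ≈ 516.00.
The centroid 516.00 matches the midline at 516, so the layout is balanced.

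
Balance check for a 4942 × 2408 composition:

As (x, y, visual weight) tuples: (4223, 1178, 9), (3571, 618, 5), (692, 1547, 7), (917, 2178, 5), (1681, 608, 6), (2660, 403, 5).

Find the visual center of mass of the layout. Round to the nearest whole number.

(2397, 1110)

Total weight = 9 + 5 + 7 + 5 + 6 + 5 = 37.
x-moment: 9·4223 + 5·3571 + 7·692 + 5·917 + 6·1681 + 5·2660 = 88677; centroid 88677/37 ≈ 2396.68.
y-moment: 9·1178 + 5·618 + 7·1547 + 5·2178 + 6·608 + 5·403 = 41074; centroid 41074/37 ≈ 1110.11.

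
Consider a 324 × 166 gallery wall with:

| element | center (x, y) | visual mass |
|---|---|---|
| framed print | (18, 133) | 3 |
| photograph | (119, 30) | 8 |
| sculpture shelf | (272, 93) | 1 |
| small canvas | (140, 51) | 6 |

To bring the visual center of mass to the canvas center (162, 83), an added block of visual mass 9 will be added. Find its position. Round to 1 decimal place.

New total weight: (3 + 8 + 1 + 6) + 9 = 27.
Along x: (2118 + 9·x) / 27 = 162 (existing moment 3·18 + 8·119 + 1·272 + 6·140 = 2118) ⇒ x = (4374 − 2118) / 9 ≈ 250.67.
Along y: (1038 + 9·y) / 27 = 83 (existing moment 3·133 + 8·30 + 1·93 + 6·51 = 1038) ⇒ y = (2241 − 1038) / 9 ≈ 133.67.

(250.7, 133.7)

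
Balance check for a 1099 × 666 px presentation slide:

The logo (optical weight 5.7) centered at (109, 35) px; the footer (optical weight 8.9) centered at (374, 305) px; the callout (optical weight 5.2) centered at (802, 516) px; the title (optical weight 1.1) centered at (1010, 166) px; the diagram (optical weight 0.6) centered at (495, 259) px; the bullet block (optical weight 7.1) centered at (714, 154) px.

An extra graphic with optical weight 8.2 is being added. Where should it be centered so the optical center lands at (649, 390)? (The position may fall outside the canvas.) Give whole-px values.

With the extra graphic, Σw becomes 5.7 + 8.9 + 5.2 + 1.1 + 0.6 + 7.1 + 8.2 = 36.8.
x: target moment 36.8×649 = 23883.2; current 5.7·109 + 8.9·374 + 5.2·802 + 1.1·1010 + 0.6·495 + 7.1·714 = 14597.7; the extra graphic supplies 9285.5, so x = 9285.5/8.2 ≈ 1132.38.
y: target moment 36.8×390 = 14352.0; current 5.7·35 + 8.9·305 + 5.2·516 + 1.1·166 + 0.6·259 + 7.1·154 = 7028.6; the extra graphic supplies 7323.4, so y = 7323.4/8.2 ≈ 893.10.

(1132, 893)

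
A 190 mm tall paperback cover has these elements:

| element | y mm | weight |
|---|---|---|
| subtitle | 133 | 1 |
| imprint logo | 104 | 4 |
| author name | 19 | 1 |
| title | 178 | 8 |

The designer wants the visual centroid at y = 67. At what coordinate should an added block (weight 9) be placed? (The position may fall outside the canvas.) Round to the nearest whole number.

y ≈ -50

With the added block, Σw becomes 1 + 4 + 1 + 8 + 9 = 23.
y: target moment 23×67 = 1541; current 1·133 + 4·104 + 1·19 + 8·178 = 1992; the added block supplies -451, so y = -451/9 ≈ -50.11.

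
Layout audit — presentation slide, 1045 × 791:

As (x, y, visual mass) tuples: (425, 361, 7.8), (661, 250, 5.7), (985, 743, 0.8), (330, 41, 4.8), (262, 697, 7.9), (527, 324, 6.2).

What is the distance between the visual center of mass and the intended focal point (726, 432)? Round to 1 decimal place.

Σw = 7.8 + 5.7 + 0.8 + 4.8 + 7.9 + 6.2 = 33.2.
Σw·x = 14791.9; x̄ = 14791.9/33.2 ≈ 445.54.
y: moment 12547.1 / weight 33.2 ≈ 377.92
From (726, 432): dx = -280.46, dy = -54.08, so the distance is √(dx²+dy²) ≈ 285.63.

≈ 285.6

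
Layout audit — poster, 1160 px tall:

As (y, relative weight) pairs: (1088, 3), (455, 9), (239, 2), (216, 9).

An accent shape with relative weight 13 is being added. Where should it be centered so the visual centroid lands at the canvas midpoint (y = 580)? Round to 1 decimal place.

y ≈ 853.8

New total weight: (3 + 9 + 2 + 9) + 13 = 36.
y: target moment 36×580 = 20880; current 3·1088 + 9·455 + 2·239 + 9·216 = 9781; the accent shape supplies 11099, so y = 11099/13 ≈ 853.77.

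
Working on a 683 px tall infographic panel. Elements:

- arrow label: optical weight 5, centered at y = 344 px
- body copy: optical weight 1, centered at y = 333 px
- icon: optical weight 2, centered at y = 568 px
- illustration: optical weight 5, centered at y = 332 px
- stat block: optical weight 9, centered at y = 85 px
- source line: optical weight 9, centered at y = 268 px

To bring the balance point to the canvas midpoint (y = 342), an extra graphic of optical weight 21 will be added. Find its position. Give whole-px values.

y ≈ 465

After adding the extra graphic, total weight = 5 + 1 + 2 + 5 + 9 + 9 + 21 = 52.
y: need Σw·y = 52·342 = 17784. Existing = 5·344 + 1·333 + 2·568 + 5·332 + 9·85 + 9·268 = 8026. Remainder 9758 / 21 ≈ 464.67.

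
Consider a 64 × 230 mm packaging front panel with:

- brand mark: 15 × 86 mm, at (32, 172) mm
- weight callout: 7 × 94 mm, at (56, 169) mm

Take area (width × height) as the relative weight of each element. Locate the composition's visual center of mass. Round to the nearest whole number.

(40, 171)

Areas: brand mark 15·86 = 1290, weight callout 7·94 = 658. Total weight = 1948.
x: (1290·32 + 658·56) / 1948 = 78128 / 1948 ≈ 40.11
y: (1290·172 + 658·169) / 1948 = 333082 / 1948 ≈ 170.99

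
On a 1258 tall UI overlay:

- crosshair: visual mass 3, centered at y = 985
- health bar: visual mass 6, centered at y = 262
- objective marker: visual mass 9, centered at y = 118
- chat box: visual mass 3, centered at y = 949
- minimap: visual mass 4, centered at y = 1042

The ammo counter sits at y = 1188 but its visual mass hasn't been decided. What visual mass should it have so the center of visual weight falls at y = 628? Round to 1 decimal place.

Known weights sum to 3 + 6 + 9 + 3 + 4 = 25; their moment is 3·985 + 6·262 + 9·118 + 3·949 + 4·1042 = 12604.
Balance at y = 628 requires (12604 + w·1188) / (25 + w) = 628.
Solving: w = (628·25 − 12604) / (1188 − 628) = 3096 / 560 ≈ 5.53.

w ≈ 5.5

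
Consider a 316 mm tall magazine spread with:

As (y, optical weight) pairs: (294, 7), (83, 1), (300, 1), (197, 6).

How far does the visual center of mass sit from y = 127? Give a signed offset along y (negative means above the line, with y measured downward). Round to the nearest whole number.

≈ 115 mm

Total weight = 7 + 1 + 1 + 6 = 15.
y: (7·294 + 1·83 + 1·300 + 6·197) / 15 = 3623 / 15 ≈ 241.53
Offset from y = 127: 241.53 − 127 ≈ 114.53.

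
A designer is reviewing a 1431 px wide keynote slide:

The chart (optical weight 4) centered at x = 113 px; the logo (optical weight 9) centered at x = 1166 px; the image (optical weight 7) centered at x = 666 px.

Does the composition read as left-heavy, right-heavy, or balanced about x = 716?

Total weight = 4 + 9 + 7 = 20.
x: (4·113 + 9·1166 + 7·666) / 20 = 15608 / 20 ≈ 780.40
780.4 vs midline 716 → right-heavy.

right-heavy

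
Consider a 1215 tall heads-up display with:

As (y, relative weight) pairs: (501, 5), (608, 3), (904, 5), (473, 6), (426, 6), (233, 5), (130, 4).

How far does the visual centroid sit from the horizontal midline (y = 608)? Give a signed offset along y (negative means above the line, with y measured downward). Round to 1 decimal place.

Σw = 5 + 3 + 5 + 6 + 6 + 5 + 4 = 34.
Σw·y = 5·501 + 3·608 + 5·904 + 6·473 + 6·426 + 5·233 + 4·130 = 15928, so ȳ = 15928/34 ≈ 468.47.
Difference: 468.47 − 608 ≈ -139.53.

≈ -139.5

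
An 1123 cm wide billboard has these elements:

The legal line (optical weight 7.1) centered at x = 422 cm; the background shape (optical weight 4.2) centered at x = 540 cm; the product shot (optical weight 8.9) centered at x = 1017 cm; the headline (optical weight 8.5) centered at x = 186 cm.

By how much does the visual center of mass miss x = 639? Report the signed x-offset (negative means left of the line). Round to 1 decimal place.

Total weight = 7.1 + 4.2 + 8.9 + 8.5 = 28.7.
x-moment: 7.1·422 + 4.2·540 + 8.9·1017 + 8.5·186 = 15896.5; centroid 15896.5/28.7 ≈ 553.89.
Difference: 553.89 − 639 ≈ -85.11.

≈ -85.1 cm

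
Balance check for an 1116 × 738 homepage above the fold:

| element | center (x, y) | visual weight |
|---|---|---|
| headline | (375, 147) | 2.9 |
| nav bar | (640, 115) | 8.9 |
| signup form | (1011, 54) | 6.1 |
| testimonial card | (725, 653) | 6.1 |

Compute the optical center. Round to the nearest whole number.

Weights sum to 2.9 + 8.9 + 6.1 + 6.1 = 24.0.
x-moment: 2.9·375 + 8.9·640 + 6.1·1011 + 6.1·725 = 17373.1; centroid 17373.1/24.0 ≈ 723.88.
y-moment: 2.9·147 + 8.9·115 + 6.1·54 + 6.1·653 = 5762.5; centroid 5762.5/24.0 ≈ 240.10.

(724, 240)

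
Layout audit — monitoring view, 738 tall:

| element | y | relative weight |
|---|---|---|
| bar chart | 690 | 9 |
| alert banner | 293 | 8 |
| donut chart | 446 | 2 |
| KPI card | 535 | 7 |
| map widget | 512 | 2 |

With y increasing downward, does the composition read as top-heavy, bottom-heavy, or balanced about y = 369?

Weights sum to 9 + 8 + 2 + 7 + 2 = 28.
Σw·y = 9·690 + 8·293 + 2·446 + 7·535 + 2·512 = 14215, so ȳ = 14215/28 ≈ 507.68.
507.7 lies below (larger y than) the midline 369, so the layout is bottom-heavy.

bottom-heavy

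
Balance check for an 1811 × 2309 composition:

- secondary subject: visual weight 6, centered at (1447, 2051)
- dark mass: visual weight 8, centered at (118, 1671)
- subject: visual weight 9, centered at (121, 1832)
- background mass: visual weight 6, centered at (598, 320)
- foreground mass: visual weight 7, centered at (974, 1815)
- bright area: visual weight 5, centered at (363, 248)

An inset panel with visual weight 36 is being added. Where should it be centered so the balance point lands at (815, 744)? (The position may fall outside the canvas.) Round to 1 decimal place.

(1106.1, -20.5)

New total weight: (6 + 8 + 9 + 6 + 7 + 5) + 36 = 77.
Along x: (22936 + 36·x) / 77 = 815 (existing moment 6·1447 + 8·118 + 9·121 + 6·598 + 7·974 + 5·363 = 22936) ⇒ x = (62755 − 22936) / 36 ≈ 1106.08.
Along y: (58027 + 36·y) / 77 = 744 (existing moment 6·2051 + 8·1671 + 9·1832 + 6·320 + 7·1815 + 5·248 = 58027) ⇒ y = (57288 − 58027) / 36 ≈ -20.53.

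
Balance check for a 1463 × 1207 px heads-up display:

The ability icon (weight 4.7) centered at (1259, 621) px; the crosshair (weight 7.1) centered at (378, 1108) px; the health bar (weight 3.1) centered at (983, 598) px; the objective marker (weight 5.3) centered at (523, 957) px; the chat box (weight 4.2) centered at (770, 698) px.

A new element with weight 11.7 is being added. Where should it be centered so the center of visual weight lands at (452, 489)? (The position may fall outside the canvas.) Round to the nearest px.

New total weight: (4.7 + 7.1 + 3.1 + 5.3 + 4.2) + 11.7 = 36.1.
x: need Σw·x = 36.1·452 = 16317.2. Existing = 4.7·1259 + 7.1·378 + 3.1·983 + 5.3·523 + 4.2·770 = 17654.3. Remainder -1337.1 / 11.7 ≈ -114.28.
y: need Σw·y = 36.1·489 = 17652.9. Existing = 4.7·621 + 7.1·1108 + 3.1·598 + 5.3·957 + 4.2·698 = 20643.0. Remainder -2990.1 / 11.7 ≈ -255.56.

(-114, -256)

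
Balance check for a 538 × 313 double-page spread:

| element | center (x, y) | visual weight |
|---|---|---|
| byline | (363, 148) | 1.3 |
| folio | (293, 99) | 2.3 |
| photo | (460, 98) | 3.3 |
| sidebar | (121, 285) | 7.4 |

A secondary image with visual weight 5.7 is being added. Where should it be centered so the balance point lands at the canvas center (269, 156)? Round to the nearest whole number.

New total weight: (1.3 + 2.3 + 3.3 + 7.4) + 5.7 = 20.0.
x: target moment 20.0×269 = 5380.0; current 1.3·363 + 2.3·293 + 3.3·460 + 7.4·121 = 3559.2; the secondary image supplies 1820.8, so x = 1820.8/5.7 ≈ 319.44.
y: target moment 20.0×156 = 3120.0; current 1.3·148 + 2.3·99 + 3.3·98 + 7.4·285 = 2852.5; the secondary image supplies 267.5, so y = 267.5/5.7 ≈ 46.93.

(319, 47)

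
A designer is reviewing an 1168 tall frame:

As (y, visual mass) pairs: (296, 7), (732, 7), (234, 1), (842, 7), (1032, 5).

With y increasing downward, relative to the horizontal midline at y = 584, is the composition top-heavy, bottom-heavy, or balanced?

bottom-heavy

Σw = 7 + 7 + 1 + 7 + 5 = 27.
y-moment: 7·296 + 7·732 + 1·234 + 7·842 + 5·1032 = 18484; centroid 18484/27 ≈ 684.59.
684.6 vs midline 584 → bottom-heavy.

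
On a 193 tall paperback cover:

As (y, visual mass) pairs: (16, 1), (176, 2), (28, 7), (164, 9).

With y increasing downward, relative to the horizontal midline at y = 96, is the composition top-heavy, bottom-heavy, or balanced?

bottom-heavy

Weights sum to 1 + 2 + 7 + 9 = 19.
y: (1·16 + 2·176 + 7·28 + 9·164) / 19 = 2040 / 19 ≈ 107.37
107.4 vs midline 96 → bottom-heavy.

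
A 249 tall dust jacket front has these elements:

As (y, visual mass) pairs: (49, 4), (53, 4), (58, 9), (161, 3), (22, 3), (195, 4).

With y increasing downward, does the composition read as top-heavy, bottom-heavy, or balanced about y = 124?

Weights sum to 4 + 4 + 9 + 3 + 3 + 4 = 27.
Σw·y = 4·49 + 4·53 + 9·58 + 3·161 + 3·22 + 4·195 = 2259, so ȳ = 2259/27 ≈ 83.67.
Since 83.7 is above (smaller y than) 124, the composition reads top-heavy.

top-heavy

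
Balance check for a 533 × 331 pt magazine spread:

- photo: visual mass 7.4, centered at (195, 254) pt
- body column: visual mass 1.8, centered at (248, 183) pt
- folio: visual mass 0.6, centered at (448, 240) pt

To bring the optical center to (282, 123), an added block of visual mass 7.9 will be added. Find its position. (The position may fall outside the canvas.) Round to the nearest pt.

With the added block, Σw becomes 7.4 + 1.8 + 0.6 + 7.9 = 17.7.
Along x: (2158.2 + 7.9·x) / 17.7 = 282 (existing moment 7.4·195 + 1.8·248 + 0.6·448 = 2158.2) ⇒ x = (4991.4 − 2158.2) / 7.9 ≈ 358.63.
Along y: (2353.0 + 7.9·y) / 17.7 = 123 (existing moment 7.4·254 + 1.8·183 + 0.6·240 = 2353.0) ⇒ y = (2177.1 − 2353.0) / 7.9 ≈ -22.27.

(359, -22)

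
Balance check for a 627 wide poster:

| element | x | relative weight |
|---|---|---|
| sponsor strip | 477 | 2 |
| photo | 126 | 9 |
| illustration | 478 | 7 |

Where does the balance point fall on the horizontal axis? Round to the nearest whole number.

x ≈ 302

Weights sum to 2 + 9 + 7 = 18.
Σw·x = 2·477 + 9·126 + 7·478 = 5434, so x̄ = 5434/18 ≈ 301.89.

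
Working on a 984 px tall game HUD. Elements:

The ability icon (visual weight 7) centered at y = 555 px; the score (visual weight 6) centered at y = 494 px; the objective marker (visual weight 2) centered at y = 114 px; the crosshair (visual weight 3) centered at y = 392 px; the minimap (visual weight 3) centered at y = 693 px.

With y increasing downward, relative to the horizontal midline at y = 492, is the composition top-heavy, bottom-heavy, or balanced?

Weights sum to 7 + 6 + 2 + 3 + 3 = 21.
y: (7·555 + 6·494 + 2·114 + 3·392 + 3·693) / 21 = 10332 / 21 ≈ 492.00
That equals the midline 492 — balanced.

balanced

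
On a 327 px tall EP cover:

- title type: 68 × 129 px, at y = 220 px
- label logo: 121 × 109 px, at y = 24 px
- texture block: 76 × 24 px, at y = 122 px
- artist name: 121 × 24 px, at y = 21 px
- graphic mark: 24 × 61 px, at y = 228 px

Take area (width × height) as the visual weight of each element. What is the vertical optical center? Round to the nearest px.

Areas → weights: title type 68·129 = 8772, label logo 121·109 = 13189, texture block 76·24 = 1824, artist name 121·24 = 2904, graphic mark 24·61 = 1464; Σw = 28153.
Σw·y = 8772·220 + 13189·24 + 1824·122 + 2904·21 + 1464·228 = 2863680, so ȳ = 2863680/28153 ≈ 101.72.

y ≈ 102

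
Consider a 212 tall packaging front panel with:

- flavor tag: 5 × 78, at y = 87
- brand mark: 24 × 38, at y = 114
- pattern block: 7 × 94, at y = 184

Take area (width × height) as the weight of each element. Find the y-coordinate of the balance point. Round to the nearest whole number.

y ≈ 132

Taking area as weight: flavor tag 5·78 = 390, brand mark 24·38 = 912, pattern block 7·94 = 658. Sum 1960.
y: (390·87 + 912·114 + 658·184) / 1960 = 258970 / 1960 ≈ 132.13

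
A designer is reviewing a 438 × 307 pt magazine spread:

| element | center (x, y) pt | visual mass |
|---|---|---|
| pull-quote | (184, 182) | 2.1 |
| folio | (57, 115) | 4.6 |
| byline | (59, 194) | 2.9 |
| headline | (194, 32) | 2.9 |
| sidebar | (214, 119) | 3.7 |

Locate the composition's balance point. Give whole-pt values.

Σw = 2.1 + 4.6 + 2.9 + 2.9 + 3.7 = 16.2.
Σw·x = 2.1·184 + 4.6·57 + 2.9·59 + 2.9·194 + 3.7·214 = 2174.1, so x̄ = 2174.1/16.2 ≈ 134.20.
Σw·y = 2.1·182 + 4.6·115 + 2.9·194 + 2.9·32 + 3.7·119 = 2006.9, so ȳ = 2006.9/16.2 ≈ 123.88.

(134, 124)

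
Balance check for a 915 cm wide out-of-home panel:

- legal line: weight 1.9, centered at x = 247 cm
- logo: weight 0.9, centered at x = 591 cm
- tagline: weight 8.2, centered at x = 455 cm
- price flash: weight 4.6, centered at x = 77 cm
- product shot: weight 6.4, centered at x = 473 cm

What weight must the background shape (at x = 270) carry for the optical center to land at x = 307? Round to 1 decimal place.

Fixed elements: Σw = 1.9 + 0.9 + 8.2 + 4.6 + 6.4 = 22.0, Σw·x = 1.9·247 + 0.9·591 + 8.2·455 + 4.6·77 + 6.4·473 = 8113.6.
For the centroid to hit 307: (8113.6 + w·270) / (22.0 + w) = 307.
Solving: w = (307·22.0 − 8113.6) / (270 − 307) = -1359.6 / -37 ≈ 36.75.

w ≈ 36.7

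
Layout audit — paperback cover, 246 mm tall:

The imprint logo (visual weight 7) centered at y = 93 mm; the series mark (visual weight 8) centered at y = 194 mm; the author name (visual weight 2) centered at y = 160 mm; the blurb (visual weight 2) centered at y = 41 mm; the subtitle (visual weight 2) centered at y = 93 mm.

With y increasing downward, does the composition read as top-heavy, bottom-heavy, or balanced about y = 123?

Total weight = 7 + 8 + 2 + 2 + 2 = 21.
y-moment: 7·93 + 8·194 + 2·160 + 2·41 + 2·93 = 2791; centroid 2791/21 ≈ 132.90.
132.9 lies below (larger y than) the midline 123, so the layout is bottom-heavy.

bottom-heavy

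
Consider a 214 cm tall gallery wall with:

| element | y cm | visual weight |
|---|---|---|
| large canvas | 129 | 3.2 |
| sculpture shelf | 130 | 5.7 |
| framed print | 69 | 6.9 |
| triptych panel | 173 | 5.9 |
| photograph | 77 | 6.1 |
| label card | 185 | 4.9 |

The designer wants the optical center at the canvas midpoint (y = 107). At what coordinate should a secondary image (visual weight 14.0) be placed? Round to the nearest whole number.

y ≈ 69

With the secondary image, Σw becomes 3.2 + 5.7 + 6.9 + 5.9 + 6.1 + 4.9 + 14.0 = 46.7.
Along y: (4026.8 + 14.0·y) / 46.7 = 107 (existing moment 3.2·129 + 5.7·130 + 6.9·69 + 5.9·173 + 6.1·77 + 4.9·185 = 4026.8) ⇒ y = (4996.9 − 4026.8) / 14.0 ≈ 69.29.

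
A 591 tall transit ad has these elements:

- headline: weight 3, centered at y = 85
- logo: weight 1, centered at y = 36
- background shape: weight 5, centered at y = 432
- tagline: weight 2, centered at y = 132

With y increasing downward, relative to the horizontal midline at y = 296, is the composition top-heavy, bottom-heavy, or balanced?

Σw = 3 + 1 + 5 + 2 = 11.
Σw·y = 3·85 + 1·36 + 5·432 + 2·132 = 2715, so ȳ = 2715/11 ≈ 246.82.
Since 246.8 is above (smaller y than) 296, the composition reads top-heavy.

top-heavy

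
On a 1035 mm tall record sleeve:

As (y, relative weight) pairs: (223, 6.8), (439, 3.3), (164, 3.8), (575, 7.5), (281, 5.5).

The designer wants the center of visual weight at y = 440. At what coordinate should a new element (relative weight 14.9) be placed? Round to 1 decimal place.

y ≈ 600.4

New total weight: (6.8 + 3.3 + 3.8 + 7.5 + 5.5) + 14.9 = 41.8.
y: target moment 41.8×440 = 18392.0; current 6.8·223 + 3.3·439 + 3.8·164 + 7.5·575 + 5.5·281 = 9446.3; the new element supplies 8945.7, so y = 8945.7/14.9 ≈ 600.38.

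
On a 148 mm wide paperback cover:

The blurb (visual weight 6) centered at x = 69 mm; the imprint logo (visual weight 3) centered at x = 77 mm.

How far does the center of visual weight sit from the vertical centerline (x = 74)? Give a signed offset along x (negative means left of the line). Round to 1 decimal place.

≈ -2.3 mm

Σw = 6 + 3 = 9.
x: (6·69 + 3·77) / 9 = 645 / 9 ≈ 71.67
Against x = 74, that's 71.67 − 74 = -2.33.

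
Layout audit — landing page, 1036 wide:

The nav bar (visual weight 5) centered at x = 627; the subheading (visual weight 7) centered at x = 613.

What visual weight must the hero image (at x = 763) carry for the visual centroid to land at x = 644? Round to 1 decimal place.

w ≈ 2.5

Fixed elements: Σw = 5 + 7 = 12, Σw·x = 5·627 + 7·613 = 7426.
Balance at x = 644 requires (7426 + w·763) / (12 + w) = 644.
Rearranging, w·(763 − 644) = 644·12 − 7426 = 302, so w ≈ 302/119 = 2.54.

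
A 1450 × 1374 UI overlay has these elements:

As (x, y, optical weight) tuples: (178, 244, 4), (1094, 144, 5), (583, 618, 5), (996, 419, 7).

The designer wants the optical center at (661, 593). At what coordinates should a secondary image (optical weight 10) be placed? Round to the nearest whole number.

(442, 1066)

After adding the secondary image, total weight = 4 + 5 + 5 + 7 + 10 = 31.
x: target moment 31×661 = 20491; current 4·178 + 5·1094 + 5·583 + 7·996 = 16069; the secondary image supplies 4422, so x = 4422/10 ≈ 442.20.
y: target moment 31×593 = 18383; current 4·244 + 5·144 + 5·618 + 7·419 = 7719; the secondary image supplies 10664, so y = 10664/10 ≈ 1066.40.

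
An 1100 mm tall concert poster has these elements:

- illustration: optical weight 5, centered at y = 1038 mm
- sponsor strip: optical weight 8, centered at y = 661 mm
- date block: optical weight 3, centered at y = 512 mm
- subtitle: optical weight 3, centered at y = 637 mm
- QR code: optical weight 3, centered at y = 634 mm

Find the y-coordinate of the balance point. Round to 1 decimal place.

y ≈ 719.4

Σw = 5 + 8 + 3 + 3 + 3 = 22.
y-moment: 5·1038 + 8·661 + 3·512 + 3·637 + 3·634 = 15827; centroid 15827/22 ≈ 719.41.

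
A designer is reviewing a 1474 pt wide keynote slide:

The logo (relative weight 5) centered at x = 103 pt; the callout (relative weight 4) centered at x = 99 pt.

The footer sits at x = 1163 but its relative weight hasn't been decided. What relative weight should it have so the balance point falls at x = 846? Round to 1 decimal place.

Fixed elements: Σw = 5 + 4 = 9, Σw·x = 5·103 + 4·99 = 911.
Set Σw·x/Σw = 846: (911 + 1163w) = 846·(9 + w).
So w = (846·9 − 911)/(1163 − 846) = 6703/317 ≈ 21.15.

w ≈ 21.1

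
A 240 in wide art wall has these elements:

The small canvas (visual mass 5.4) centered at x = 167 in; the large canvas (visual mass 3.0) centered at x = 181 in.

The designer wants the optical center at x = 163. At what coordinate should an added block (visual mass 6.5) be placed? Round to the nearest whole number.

New total weight: (5.4 + 3.0) + 6.5 = 14.9.
x: target moment 14.9×163 = 2428.7; current 5.4·167 + 3.0·181 = 1444.8; the added block supplies 983.9, so x = 983.9/6.5 ≈ 151.37.

x ≈ 151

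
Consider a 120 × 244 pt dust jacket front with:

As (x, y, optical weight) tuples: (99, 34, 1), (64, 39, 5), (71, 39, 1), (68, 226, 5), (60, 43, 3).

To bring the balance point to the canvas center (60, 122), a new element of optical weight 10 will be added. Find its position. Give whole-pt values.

(49, 152)

With the new element, Σw becomes 1 + 5 + 1 + 5 + 3 + 10 = 25.
x: need Σw·x = 25·60 = 1500. Existing = 1·99 + 5·64 + 1·71 + 5·68 + 3·60 = 1010. Remainder 490 / 10 ≈ 49.00.
y: need Σw·y = 25·122 = 3050. Existing = 1·34 + 5·39 + 1·39 + 5·226 + 3·43 = 1527. Remainder 1523 / 10 ≈ 152.30.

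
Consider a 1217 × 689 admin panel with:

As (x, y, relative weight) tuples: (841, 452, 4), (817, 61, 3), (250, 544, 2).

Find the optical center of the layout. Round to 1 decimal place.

Total weight = 4 + 3 + 2 = 9.
x-moment: 4·841 + 3·817 + 2·250 = 6315; centroid 6315/9 ≈ 701.67.
y-moment: 4·452 + 3·61 + 2·544 = 3079; centroid 3079/9 ≈ 342.11.

(701.7, 342.1)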